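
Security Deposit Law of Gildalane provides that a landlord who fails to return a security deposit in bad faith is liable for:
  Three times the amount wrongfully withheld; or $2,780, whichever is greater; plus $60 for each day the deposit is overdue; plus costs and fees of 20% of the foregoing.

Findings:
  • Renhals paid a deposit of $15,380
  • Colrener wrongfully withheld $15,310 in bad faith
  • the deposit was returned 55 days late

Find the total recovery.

$59,076

Trebled: 3 × $15,310 = $45,930
Minimum $2,780: $45,930 meets the minimum, no increase.
Late-return penalty: 55 × $60 = $3,300
Damages plus late penalty: $45,930 + $3,300 = $49,230
Costs and fees: 20% of $49,230 = $9,846
Total recovery: $49,230 + $9,846 = $59,076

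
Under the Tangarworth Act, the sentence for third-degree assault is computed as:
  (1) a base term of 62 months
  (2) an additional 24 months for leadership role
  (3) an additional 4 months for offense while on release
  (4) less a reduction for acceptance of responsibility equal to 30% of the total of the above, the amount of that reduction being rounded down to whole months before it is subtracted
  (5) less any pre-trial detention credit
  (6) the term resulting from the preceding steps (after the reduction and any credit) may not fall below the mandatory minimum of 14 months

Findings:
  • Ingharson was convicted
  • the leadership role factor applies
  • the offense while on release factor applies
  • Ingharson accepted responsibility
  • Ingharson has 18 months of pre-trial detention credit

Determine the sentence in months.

Leadership role enhancement: +24 months
Offense while on release enhancement: +4 months
Adjusted term: 62 months + 24 months + 4 months = 90 months
Acceptance of responsibility reduction: 30% of 90 months = 27 months (rounded down)
After reduction: 90 − 27 = 63 months
Less pre-trial detention credit: 63 months − 18 months = 45 months
Minimum 14 months: 45 months meets the minimum, no increase.

45 months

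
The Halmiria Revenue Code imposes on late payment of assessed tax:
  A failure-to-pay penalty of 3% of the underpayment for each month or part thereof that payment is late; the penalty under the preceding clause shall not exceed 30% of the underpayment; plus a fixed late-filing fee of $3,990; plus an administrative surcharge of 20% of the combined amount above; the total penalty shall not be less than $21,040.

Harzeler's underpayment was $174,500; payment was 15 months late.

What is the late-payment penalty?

$67,608

Accrued rate: 3% × 15 = 45%, capped at 30% → 30%
Failure-to-pay penalty: 30% of $174,500 = $52,350
Penalty before surcharge: $52,350 + $3,990 = $56,340
Administrative surcharge: 20% of $56,340 = $11,268
Total penalty: $56,340 + $11,268 = $67,608
Minimum $21,040: $67,608 meets the minimum, no increase.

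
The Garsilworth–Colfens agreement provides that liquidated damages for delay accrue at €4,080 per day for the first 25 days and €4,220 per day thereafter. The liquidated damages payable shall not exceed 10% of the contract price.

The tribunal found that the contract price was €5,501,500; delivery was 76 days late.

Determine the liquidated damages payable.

First 25 days: 25 × €4,080 = €102,000
Remaining days: (76 − 25) × €4,220 = €215,220
Accrued per-day damages: €102,000 + €215,220 = €317,220
Cap: 10% of €5,501,500 = €550,150
Cap at €550,150: €317,220 is within the cap, no reduction.

€317,220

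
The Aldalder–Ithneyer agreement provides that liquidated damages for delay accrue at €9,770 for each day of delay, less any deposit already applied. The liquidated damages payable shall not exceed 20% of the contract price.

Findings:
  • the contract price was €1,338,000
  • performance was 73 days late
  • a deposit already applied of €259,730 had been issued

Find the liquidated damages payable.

Per-day damages: 73 × €9,770 = €713,210
Less deposit already applied: €713,210 − €259,730 = €453,480
Cap: 20% of €1,338,000 = €267,600
Cap at €267,600: €453,480 exceeds the cap → €267,600

€267,600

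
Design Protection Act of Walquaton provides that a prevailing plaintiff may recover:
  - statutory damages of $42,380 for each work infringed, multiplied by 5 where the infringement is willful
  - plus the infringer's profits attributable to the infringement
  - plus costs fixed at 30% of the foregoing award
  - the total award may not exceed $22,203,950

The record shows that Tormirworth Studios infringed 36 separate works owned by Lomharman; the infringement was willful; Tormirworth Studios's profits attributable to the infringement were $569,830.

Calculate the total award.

Statutory damages: 36 × $42,380 = $1,525,680
Multiplied by 5: 5 × $1,525,680 = $7,628,400
Combined award: $7,628,400 + $569,830 = $8,198,230
Costs: 30% of $8,198,230 = $2,459,469
Award plus costs: $8,198,230 + $2,459,469 = $10,657,699
Cap at $22,203,950: $10,657,699 is within the cap, no reduction.

$10,657,699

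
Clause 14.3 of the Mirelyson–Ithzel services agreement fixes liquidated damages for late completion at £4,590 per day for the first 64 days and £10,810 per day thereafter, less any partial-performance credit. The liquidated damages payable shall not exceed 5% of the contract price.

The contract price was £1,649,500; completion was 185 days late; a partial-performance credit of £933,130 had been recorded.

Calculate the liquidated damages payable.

First 64 days: 64 × £4,590 = £293,760
Remaining days: (185 − 64) × £10,810 = £1,308,010
Accrued per-day damages: £293,760 + £1,308,010 = £1,601,770
Less partial-performance credit: £1,601,770 − £933,130 = £668,640
Cap: 5% of £1,649,500 = £82,475
Cap at £82,475: £668,640 exceeds the cap → £82,475

£82,475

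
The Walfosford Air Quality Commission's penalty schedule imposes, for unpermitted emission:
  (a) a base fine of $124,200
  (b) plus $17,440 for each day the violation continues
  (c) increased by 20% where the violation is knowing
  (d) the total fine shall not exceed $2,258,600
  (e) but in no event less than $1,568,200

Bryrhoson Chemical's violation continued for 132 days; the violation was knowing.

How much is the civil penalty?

$2,258,600

Per-day component: 132 × $17,440 = $2,302,080
Base plus per-day: $124,200 + $2,302,080 = $2,426,280
Enhancement: 20% of $2,426,280 = $485,256
Enhanced fine: $2,426,280 + $485,256 = $2,911,536
Cap at $2,258,600: $2,911,536 exceeds the cap → $2,258,600
Minimum $1,568,200: $2,258,600 meets the minimum, no increase.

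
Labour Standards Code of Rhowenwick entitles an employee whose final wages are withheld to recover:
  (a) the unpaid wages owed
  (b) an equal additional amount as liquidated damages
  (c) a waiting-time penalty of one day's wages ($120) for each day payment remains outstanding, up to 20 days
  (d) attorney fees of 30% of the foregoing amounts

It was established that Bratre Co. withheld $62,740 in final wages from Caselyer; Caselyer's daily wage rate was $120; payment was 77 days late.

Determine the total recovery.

Total award: $166,244

Liquidated damages (equal amount): $62,740
Penalty days: min(77, 20) = 20
Waiting-time penalty: 20 × $120 = $2,400
Subtotal: $62,740 + $62,740 + $2,400 = $127,880
Attorney fees: 30% of $127,880 = $38,364
Total award: $127,880 + $38,364 = $166,244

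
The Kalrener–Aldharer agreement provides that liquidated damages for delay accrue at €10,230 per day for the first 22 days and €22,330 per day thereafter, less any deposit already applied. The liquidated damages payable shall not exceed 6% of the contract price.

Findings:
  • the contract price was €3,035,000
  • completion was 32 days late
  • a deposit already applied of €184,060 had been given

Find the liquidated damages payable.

First 22 days: 22 × €10,230 = €225,060
Remaining days: (32 − 22) × €22,330 = €223,300
Accrued per-day damages: €225,060 + €223,300 = €448,360
Less deposit already applied: €448,360 − €184,060 = €264,300
Cap: 6% of €3,035,000 = €182,100
Cap at €182,100: €264,300 exceeds the cap → €182,100

Liquidated damages: €182,100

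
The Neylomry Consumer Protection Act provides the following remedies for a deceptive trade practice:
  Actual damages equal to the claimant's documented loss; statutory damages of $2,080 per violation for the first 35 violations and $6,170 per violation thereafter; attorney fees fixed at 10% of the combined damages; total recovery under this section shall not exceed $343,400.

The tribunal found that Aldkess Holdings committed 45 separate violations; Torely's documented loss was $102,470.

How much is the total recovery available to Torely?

$260,667

First 35 violations: 35 × $2,080 = $72,800
Remaining violations: (45 − 35) × $6,170 = $61,700
Statutory damages: $72,800 + $61,700 = $134,500
Combined damages: $102,470 + $134,500 = $236,970
Attorney fees: 10% of $236,970 = $23,697
Total before cap: $236,970 + $23,697 = $260,667
Cap at $343,400: $260,667 is within the cap, no reduction.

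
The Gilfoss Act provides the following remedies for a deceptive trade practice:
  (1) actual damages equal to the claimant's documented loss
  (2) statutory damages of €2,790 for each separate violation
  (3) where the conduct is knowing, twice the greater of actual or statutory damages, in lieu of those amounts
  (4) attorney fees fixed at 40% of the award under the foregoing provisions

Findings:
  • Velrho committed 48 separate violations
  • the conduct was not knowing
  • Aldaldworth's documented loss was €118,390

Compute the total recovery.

€353,234

Statutory damages: 48 × €2,790 = €133,920
Conduct not knowing: the in-lieu enhancement does not apply.
Actual plus statutory damages: €118,390 + €133,920 = €252,310
Attorney fees: 40% of €252,310 = €100,924
Total recovery: €252,310 + €100,924 = €353,234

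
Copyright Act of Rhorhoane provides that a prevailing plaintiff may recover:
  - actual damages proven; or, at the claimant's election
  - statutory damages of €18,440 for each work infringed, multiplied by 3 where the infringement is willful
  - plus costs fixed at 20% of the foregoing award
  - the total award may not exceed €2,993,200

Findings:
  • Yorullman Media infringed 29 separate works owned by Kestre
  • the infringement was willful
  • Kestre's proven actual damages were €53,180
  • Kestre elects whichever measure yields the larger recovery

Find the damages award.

€1,925,136

Statutory damages: 29 × €18,440 = €534,760
Trebled: 3 × €534,760 = €1,604,280
Greater of actual damages (€53,180) or enhanced statutory damages (€1,604,280): €1,604,280
Costs: 20% of €1,604,280 = €320,856
Award plus costs: €1,604,280 + €320,856 = €1,925,136
Cap at €2,993,200: €1,925,136 is within the cap, no reduction.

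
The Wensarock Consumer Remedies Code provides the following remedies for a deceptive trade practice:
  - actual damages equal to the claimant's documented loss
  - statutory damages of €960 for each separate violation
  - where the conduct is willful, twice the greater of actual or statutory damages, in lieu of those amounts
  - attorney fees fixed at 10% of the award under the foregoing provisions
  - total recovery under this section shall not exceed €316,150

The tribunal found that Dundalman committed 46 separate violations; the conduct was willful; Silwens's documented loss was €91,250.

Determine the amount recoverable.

Statutory damages: 46 × €960 = €44,160
Greater of actual damages (€91,250) or statutory damages (€44,160): €91,250
Doubled: 2 × €91,250 = €182,500
Attorney fees: 10% of €182,500 = €18,250
Total before cap: €182,500 + €18,250 = €200,750
Cap at €316,150: €200,750 is within the cap, no reduction.

Total recovery: €200,750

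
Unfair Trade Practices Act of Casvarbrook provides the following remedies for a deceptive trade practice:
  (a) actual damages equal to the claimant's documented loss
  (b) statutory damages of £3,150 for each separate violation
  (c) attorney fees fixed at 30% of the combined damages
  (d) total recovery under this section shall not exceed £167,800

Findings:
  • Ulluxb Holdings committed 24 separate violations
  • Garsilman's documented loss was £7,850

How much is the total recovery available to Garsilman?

Statutory damages: 24 × £3,150 = £75,600
Combined damages: £7,850 + £75,600 = £83,450
Attorney fees: 30% of £83,450 = £25,035
Total before cap: £83,450 + £25,035 = £108,485
Cap at £167,800: £108,485 is within the cap, no reduction.

£108,485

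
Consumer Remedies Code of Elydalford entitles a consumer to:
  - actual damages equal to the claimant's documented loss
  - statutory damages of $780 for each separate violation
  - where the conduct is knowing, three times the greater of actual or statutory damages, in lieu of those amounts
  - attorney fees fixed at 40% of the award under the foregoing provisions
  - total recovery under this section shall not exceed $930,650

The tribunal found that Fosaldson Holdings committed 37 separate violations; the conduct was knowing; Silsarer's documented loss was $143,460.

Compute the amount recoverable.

$602,532

Statutory damages: 37 × $780 = $28,860
Greater of actual damages ($143,460) or statutory damages ($28,860): $143,460
Trebled: 3 × $143,460 = $430,380
Attorney fees: 40% of $430,380 = $172,152
Total before cap: $430,380 + $172,152 = $602,532
Cap at $930,650: $602,532 is within the cap, no reduction.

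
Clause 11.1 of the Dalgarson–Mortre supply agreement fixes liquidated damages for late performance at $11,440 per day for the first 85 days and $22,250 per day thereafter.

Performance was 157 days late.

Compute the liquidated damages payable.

First 85 days: 85 × $11,440 = $972,400
Remaining days: (157 − 85) × $22,250 = $1,602,000
Accrued per-day damages: $972,400 + $1,602,000 = $2,574,400

$2,574,400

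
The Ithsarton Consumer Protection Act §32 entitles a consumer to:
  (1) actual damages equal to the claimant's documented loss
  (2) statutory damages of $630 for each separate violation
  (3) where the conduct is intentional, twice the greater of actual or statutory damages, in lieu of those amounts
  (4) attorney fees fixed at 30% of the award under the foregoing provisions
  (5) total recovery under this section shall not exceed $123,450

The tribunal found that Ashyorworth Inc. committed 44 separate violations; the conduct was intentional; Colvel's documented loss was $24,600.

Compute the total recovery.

Statutory damages: 44 × $630 = $27,720
Greater of actual damages ($24,600) or statutory damages ($27,720): $27,720
Doubled: 2 × $27,720 = $55,440
Attorney fees: 30% of $55,440 = $16,632
Total before cap: $55,440 + $16,632 = $72,072
Cap at $123,450: $72,072 is within the cap, no reduction.

$72,072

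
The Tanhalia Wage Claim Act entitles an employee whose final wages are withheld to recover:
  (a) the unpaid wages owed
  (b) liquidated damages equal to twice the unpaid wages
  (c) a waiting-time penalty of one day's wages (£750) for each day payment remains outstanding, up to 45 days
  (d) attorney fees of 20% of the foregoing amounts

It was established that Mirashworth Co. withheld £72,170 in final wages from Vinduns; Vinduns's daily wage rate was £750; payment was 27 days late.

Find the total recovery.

Doubled: 2 × £72,170 = £144,340
Penalty days: min(27, 45) = 27
Waiting-time penalty: 27 × £750 = £20,250
Subtotal: £72,170 + £144,340 + £20,250 = £236,760
Attorney fees: 20% of £236,760 = £47,352
Total award: £236,760 + £47,352 = £284,112

£284,112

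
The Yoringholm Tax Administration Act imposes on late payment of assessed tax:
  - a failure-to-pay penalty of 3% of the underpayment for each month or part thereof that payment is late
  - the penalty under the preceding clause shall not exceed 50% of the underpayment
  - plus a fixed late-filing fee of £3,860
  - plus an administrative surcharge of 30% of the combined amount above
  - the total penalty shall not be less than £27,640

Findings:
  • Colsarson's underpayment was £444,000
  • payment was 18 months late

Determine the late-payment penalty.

Accrued rate: 3% × 18 = 54%, capped at 50% → 50%
Failure-to-pay penalty: 50% of £444,000 = £222,000
Penalty before surcharge: £222,000 + £3,860 = £225,860
Administrative surcharge: 30% of £225,860 = £67,758
Total penalty: £225,860 + £67,758 = £293,618
Minimum £27,640: £293,618 meets the minimum, no increase.

£293,618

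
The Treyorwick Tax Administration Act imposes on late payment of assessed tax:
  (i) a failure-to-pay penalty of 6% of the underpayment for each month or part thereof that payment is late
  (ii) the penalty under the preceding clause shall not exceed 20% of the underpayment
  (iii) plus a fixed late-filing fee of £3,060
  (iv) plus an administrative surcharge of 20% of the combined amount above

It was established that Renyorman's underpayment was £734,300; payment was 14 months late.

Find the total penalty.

£179,904

Accrued rate: 6% × 14 = 84%, capped at 20% → 20%
Failure-to-pay penalty: 20% of £734,300 = £146,860
Penalty before surcharge: £146,860 + £3,060 = £149,920
Administrative surcharge: 20% of £149,920 = £29,984
Total penalty: £149,920 + £29,984 = £179,904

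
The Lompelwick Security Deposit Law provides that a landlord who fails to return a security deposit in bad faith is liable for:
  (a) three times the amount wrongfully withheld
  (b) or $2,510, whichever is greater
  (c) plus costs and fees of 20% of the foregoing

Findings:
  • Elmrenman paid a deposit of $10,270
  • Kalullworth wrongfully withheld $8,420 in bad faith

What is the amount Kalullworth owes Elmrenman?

Trebled: 3 × $8,420 = $25,260
Minimum $2,510: $25,260 meets the minimum, no increase.
Costs and fees: 20% of $25,260 = $5,052
Total recovery: $25,260 + $5,052 = $30,312

$30,312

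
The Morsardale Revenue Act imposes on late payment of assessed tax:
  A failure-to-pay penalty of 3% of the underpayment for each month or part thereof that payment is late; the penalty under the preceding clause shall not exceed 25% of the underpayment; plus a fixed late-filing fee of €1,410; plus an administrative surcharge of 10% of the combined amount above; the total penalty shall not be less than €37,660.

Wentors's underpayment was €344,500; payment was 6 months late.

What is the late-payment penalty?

€69,762

Accrued rate: 3% × 6 = 18%, capped at 25% → 18%
Failure-to-pay penalty: 18% of €344,500 = €62,010
Penalty before surcharge: €62,010 + €1,410 = €63,420
Administrative surcharge: 10% of €63,420 = €6,342
Total penalty: €63,420 + €6,342 = €69,762
Minimum €37,660: €69,762 meets the minimum, no increase.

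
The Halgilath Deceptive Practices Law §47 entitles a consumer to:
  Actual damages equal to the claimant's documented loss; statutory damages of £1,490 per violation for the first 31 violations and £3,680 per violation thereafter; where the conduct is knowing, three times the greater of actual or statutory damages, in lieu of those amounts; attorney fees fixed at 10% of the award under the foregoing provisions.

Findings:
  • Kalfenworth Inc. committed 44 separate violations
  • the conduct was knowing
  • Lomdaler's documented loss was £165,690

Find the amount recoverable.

First 31 violations: 31 × £1,490 = £46,190
Remaining violations: (44 − 31) × £3,680 = £47,840
Statutory damages: £46,190 + £47,840 = £94,030
Greater of actual damages (£165,690) or statutory damages (£94,030): £165,690
Trebled: 3 × £165,690 = £497,070
Attorney fees: 10% of £497,070 = £49,707
Total recovery: £497,070 + £49,707 = £546,777

£546,777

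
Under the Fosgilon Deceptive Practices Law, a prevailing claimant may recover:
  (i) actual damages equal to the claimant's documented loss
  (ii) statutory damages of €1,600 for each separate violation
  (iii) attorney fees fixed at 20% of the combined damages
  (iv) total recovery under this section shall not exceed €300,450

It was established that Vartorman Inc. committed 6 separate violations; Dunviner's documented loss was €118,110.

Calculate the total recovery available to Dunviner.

€153,252

Statutory damages: 6 × €1,600 = €9,600
Combined damages: €118,110 + €9,600 = €127,710
Attorney fees: 20% of €127,710 = €25,542
Total before cap: €127,710 + €25,542 = €153,252
Cap at €300,450: €153,252 is within the cap, no reduction.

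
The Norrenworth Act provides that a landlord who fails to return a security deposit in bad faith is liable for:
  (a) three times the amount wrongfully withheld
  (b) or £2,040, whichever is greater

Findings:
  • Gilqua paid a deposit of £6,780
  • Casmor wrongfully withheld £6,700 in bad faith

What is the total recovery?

Trebled: 3 × £6,700 = £20,100
Minimum £2,040: £20,100 meets the minimum, no increase.

£20,100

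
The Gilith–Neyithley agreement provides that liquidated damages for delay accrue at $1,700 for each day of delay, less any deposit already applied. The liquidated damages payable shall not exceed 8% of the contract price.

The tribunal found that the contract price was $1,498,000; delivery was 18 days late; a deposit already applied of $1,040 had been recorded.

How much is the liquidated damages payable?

Per-day damages: 18 × $1,700 = $30,600
Less deposit already applied: $30,600 − $1,040 = $29,560
Cap: 8% of $1,498,000 = $119,840
Cap at $119,840: $29,560 is within the cap, no reduction.

Liquidated damages: $29,560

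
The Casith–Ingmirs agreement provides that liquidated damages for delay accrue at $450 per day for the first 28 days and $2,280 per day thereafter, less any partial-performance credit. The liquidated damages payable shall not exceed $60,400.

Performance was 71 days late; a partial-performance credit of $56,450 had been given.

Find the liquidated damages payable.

First 28 days: 28 × $450 = $12,600
Remaining days: (71 − 28) × $2,280 = $98,040
Accrued per-day damages: $12,600 + $98,040 = $110,640
Less partial-performance credit: $110,640 − $56,450 = $54,190
Cap at $60,400: $54,190 is within the cap, no reduction.

$54,190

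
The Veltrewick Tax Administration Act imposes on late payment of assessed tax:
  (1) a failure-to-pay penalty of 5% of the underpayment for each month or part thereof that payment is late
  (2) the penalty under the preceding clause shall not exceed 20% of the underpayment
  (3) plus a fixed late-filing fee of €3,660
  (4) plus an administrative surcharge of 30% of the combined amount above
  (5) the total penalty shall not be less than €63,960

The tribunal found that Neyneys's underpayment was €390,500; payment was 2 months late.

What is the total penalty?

€63,960

Accrued rate: 5% × 2 = 10%, capped at 20% → 10%
Failure-to-pay penalty: 10% of €390,500 = €39,050
Penalty before surcharge: €39,050 + €3,660 = €42,710
Administrative surcharge: 30% of €42,710 = €12,813
Total penalty: €42,710 + €12,813 = €55,523
Minimum €63,960: €55,523 is below the minimum → €63,960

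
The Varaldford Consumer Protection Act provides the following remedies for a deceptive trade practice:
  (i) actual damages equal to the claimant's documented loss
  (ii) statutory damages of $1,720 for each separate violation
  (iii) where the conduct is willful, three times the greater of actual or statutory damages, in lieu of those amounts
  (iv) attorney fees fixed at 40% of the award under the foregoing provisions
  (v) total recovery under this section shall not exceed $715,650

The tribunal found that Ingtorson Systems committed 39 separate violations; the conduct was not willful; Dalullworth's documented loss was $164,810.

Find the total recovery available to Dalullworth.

Statutory damages: 39 × $1,720 = $67,080
Conduct not willful: the in-lieu enhancement does not apply.
Actual plus statutory damages: $164,810 + $67,080 = $231,890
Attorney fees: 40% of $231,890 = $92,756
Total before cap: $231,890 + $92,756 = $324,646
Cap at $715,650: $324,646 is within the cap, no reduction.

$324,646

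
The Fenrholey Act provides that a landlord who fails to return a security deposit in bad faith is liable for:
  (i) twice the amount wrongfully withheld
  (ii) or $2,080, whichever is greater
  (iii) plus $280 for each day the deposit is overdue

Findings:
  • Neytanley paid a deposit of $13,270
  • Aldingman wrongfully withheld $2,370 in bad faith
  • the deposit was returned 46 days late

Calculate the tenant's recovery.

Recovery: $17,620

Doubled: 2 × $2,370 = $4,740
Minimum $2,080: $4,740 meets the minimum, no increase.
Late-return penalty: 46 × $280 = $12,880
Damages plus late penalty: $4,740 + $12,880 = $17,620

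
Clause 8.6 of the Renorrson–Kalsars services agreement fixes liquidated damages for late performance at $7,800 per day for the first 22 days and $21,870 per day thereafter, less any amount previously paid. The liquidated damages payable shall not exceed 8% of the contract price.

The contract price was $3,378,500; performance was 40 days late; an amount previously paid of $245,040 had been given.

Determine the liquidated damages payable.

First 22 days: 22 × $7,800 = $171,600
Remaining days: (40 − 22) × $21,870 = $393,660
Accrued per-day damages: $171,600 + $393,660 = $565,260
Less amount previously paid: $565,260 − $245,040 = $320,220
Cap: 8% of $3,378,500 = $270,280
Cap at $270,280: $320,220 exceeds the cap → $270,280

$270,280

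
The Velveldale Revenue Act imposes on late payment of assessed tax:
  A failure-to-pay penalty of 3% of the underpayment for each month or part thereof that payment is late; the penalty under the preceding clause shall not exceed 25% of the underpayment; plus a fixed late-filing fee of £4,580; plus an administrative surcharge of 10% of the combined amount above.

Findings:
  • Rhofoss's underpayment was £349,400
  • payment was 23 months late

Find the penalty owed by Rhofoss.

Accrued rate: 3% × 23 = 69%, capped at 25% → 25%
Failure-to-pay penalty: 25% of £349,400 = £87,350
Penalty before surcharge: £87,350 + £4,580 = £91,930
Administrative surcharge: 10% of £91,930 = £9,193
Total penalty: £91,930 + £9,193 = £101,123

Penalty: £101,123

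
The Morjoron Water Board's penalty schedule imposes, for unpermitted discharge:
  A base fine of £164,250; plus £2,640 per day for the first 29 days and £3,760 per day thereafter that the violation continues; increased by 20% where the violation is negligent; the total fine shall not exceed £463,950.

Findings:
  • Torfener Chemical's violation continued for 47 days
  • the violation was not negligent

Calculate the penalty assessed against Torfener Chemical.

First 29 days: 29 × £2,640 = £76,560
Remaining days: (47 − 29) × £3,760 = £67,680
Per-day component: £76,560 + £67,680 = £144,240
Base plus per-day: £164,250 + £144,240 = £308,490
The violation was not negligent: no 20% increase.
Cap at £463,950: £308,490 is within the cap, no reduction.

£308,490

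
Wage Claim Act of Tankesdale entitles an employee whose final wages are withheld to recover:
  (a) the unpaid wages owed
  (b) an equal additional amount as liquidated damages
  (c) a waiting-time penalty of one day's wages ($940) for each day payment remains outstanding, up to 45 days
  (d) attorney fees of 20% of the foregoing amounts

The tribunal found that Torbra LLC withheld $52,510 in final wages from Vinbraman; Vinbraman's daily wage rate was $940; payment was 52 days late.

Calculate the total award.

$176,784

Liquidated damages (equal amount): $52,510
Penalty days: min(52, 45) = 45
Waiting-time penalty: 45 × $940 = $42,300
Subtotal: $52,510 + $52,510 + $42,300 = $147,320
Attorney fees: 20% of $147,320 = $29,464
Total award: $147,320 + $29,464 = $176,784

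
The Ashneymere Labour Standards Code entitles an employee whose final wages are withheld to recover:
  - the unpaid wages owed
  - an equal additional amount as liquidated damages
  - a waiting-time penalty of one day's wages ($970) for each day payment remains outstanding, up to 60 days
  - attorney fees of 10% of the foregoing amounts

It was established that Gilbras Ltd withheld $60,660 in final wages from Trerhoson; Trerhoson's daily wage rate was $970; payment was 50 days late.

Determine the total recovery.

Total award: $186,802

Liquidated damages (equal amount): $60,660
Penalty days: min(50, 60) = 50
Waiting-time penalty: 50 × $970 = $48,500
Subtotal: $60,660 + $60,660 + $48,500 = $169,820
Attorney fees: 10% of $169,820 = $16,982
Total award: $169,820 + $16,982 = $186,802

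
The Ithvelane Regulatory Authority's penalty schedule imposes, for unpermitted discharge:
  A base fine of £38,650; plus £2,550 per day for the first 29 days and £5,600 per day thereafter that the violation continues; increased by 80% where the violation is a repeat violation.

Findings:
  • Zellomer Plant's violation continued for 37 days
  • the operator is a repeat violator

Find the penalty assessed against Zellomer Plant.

£283,320

First 29 days: 29 × £2,550 = £73,950
Remaining days: (37 − 29) × £5,600 = £44,800
Per-day component: £73,950 + £44,800 = £118,750
Base plus per-day: £38,650 + £118,750 = £157,400
Enhancement: 80% of £157,400 = £125,920
Enhanced fine: £157,400 + £125,920 = £283,320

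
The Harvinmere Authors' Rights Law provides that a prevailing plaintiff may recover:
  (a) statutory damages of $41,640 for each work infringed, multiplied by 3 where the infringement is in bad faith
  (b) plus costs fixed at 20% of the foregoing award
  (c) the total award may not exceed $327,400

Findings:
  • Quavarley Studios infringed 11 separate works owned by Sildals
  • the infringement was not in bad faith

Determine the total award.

Statutory damages: 11 × $41,640 = $458,040
Infringement not in bad faith: no ×3 enhancement.
Costs: 20% of $458,040 = $91,608
Award plus costs: $458,040 + $91,608 = $549,648
Cap at $327,400: $549,648 exceeds the cap → $327,400

$327,400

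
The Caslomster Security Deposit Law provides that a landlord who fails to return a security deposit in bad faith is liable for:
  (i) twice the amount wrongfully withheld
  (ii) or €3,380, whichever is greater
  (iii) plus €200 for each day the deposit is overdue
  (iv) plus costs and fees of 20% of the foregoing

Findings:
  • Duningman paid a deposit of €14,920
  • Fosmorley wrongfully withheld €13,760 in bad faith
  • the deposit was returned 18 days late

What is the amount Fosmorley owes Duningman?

€37,344

Doubled: 2 × €13,760 = €27,520
Minimum €3,380: €27,520 meets the minimum, no increase.
Late-return penalty: 18 × €200 = €3,600
Damages plus late penalty: €27,520 + €3,600 = €31,120
Costs and fees: 20% of €31,120 = €6,224
Total recovery: €31,120 + €6,224 = €37,344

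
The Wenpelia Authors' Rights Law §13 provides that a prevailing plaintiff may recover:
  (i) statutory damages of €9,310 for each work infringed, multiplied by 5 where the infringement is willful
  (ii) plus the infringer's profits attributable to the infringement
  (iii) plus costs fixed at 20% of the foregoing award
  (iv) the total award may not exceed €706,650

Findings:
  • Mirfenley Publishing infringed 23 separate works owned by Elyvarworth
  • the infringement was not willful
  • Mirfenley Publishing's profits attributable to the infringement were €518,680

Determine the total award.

€706,650

Statutory damages: 23 × €9,310 = €214,130
Infringement not willful: no ×5 enhancement.
Combined award: €214,130 + €518,680 = €732,810
Costs: 20% of €732,810 = €146,562
Award plus costs: €732,810 + €146,562 = €879,372
Cap at €706,650: €879,372 exceeds the cap → €706,650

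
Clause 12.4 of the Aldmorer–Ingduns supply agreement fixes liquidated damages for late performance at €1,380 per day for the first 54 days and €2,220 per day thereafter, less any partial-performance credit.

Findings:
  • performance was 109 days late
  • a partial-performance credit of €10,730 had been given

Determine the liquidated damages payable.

€185,890

First 54 days: 54 × €1,380 = €74,520
Remaining days: (109 − 54) × €2,220 = €122,100
Accrued per-day damages: €74,520 + €122,100 = €196,620
Less partial-performance credit: €196,620 − €10,730 = €185,890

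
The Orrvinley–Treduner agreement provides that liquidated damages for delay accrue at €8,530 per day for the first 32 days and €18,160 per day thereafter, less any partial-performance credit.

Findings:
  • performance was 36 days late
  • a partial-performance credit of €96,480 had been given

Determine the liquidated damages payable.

First 32 days: 32 × €8,530 = €272,960
Remaining days: (36 − 32) × €18,160 = €72,640
Accrued per-day damages: €272,960 + €72,640 = €345,600
Less partial-performance credit: €345,600 − €96,480 = €249,120

€249,120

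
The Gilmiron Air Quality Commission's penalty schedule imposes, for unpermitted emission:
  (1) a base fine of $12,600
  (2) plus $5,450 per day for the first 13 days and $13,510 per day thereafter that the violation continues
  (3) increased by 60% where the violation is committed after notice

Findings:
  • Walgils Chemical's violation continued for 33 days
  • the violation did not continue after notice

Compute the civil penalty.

First 13 days: 13 × $5,450 = $70,850
Remaining days: (33 − 13) × $13,510 = $270,200
Per-day component: $70,850 + $270,200 = $341,050
Base plus per-day: $12,600 + $341,050 = $353,650
The violation did not continue after notice: no 60% increase.

$353,650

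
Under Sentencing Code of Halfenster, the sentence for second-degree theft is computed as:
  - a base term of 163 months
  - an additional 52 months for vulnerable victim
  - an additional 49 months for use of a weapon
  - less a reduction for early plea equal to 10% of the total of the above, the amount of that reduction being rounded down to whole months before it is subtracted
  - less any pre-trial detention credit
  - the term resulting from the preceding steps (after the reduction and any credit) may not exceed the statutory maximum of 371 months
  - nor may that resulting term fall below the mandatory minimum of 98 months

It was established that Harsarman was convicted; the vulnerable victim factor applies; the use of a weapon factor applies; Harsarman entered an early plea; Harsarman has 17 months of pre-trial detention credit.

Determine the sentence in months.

221 months

Vulnerable victim enhancement: +52 months
Use of a weapon enhancement: +49 months
Adjusted term: 163 months + 52 months + 49 months = 264 months
Early plea reduction: 10% of 264 months = 26 months (rounded down)
After reduction: 264 − 26 = 238 months
Less pre-trial detention credit: 238 months − 17 months = 221 months
Cap at 371 months: 221 months is within the cap, no reduction.
Minimum 98 months: 221 months meets the minimum, no increase.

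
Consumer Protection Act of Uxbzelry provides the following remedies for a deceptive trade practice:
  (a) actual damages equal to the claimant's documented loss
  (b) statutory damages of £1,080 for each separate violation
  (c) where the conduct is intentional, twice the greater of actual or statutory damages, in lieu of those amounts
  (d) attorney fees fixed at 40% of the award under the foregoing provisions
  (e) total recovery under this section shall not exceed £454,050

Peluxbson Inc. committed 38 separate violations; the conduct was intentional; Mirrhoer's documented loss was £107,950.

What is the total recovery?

Statutory damages: 38 × £1,080 = £41,040
Greater of actual damages (£107,950) or statutory damages (£41,040): £107,950
Doubled: 2 × £107,950 = £215,900
Attorney fees: 40% of £215,900 = £86,360
Total before cap: £215,900 + £86,360 = £302,260
Cap at £454,050: £302,260 is within the cap, no reduction.

Total recovery: £302,260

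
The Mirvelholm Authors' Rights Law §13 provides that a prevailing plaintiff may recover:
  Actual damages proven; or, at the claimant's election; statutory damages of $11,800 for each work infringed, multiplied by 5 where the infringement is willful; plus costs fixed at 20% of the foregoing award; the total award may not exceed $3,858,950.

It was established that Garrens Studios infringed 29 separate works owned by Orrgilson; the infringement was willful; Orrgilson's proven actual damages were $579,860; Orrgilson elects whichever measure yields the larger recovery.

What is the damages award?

Statutory damages: 29 × $11,800 = $342,200
Multiplied by 5: 5 × $342,200 = $1,711,000
Greater of actual damages ($579,860) or enhanced statutory damages ($1,711,000): $1,711,000
Costs: 20% of $1,711,000 = $342,200
Award plus costs: $1,711,000 + $342,200 = $2,053,200
Cap at $3,858,950: $2,053,200 is within the cap, no reduction.

$2,053,200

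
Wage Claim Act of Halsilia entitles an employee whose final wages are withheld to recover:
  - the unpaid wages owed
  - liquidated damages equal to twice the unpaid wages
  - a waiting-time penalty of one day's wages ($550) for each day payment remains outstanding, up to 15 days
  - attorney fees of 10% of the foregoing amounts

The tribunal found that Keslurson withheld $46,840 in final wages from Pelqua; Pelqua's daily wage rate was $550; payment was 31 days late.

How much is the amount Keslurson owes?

$163,647

Doubled: 2 × $46,840 = $93,680
Penalty days: min(31, 15) = 15
Waiting-time penalty: 15 × $550 = $8,250
Subtotal: $46,840 + $93,680 + $8,250 = $148,770
Attorney fees: 10% of $148,770 = $14,877
Total award: $148,770 + $14,877 = $163,647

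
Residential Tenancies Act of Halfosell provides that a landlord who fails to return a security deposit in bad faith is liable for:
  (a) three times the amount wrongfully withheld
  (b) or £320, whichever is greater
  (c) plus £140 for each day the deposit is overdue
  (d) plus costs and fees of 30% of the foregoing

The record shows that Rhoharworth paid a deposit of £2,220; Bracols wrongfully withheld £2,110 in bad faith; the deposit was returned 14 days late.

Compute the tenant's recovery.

Trebled: 3 × £2,110 = £6,330
Minimum £320: £6,330 meets the minimum, no increase.
Late-return penalty: 14 × £140 = £1,960
Damages plus late penalty: £6,330 + £1,960 = £8,290
Costs and fees: 30% of £8,290 = £2,487
Total recovery: £8,290 + £2,487 = £10,777

£10,777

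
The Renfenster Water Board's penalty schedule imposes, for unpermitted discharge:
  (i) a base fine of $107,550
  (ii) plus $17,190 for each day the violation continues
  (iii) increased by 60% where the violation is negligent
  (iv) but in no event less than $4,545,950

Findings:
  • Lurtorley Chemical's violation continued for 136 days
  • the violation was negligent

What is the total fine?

Per-day component: 136 × $17,190 = $2,337,840
Base plus per-day: $107,550 + $2,337,840 = $2,445,390
Enhancement: 60% of $2,445,390 = $1,467,234
Enhanced fine: $2,445,390 + $1,467,234 = $3,912,624
Minimum $4,545,950: $3,912,624 is below the minimum → $4,545,950

$4,545,950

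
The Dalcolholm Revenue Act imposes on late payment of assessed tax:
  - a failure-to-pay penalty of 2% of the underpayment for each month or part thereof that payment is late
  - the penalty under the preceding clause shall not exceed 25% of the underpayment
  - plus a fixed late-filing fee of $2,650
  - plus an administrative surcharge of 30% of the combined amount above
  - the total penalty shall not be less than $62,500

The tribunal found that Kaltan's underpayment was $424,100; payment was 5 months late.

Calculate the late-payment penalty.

$62,500

Accrued rate: 2% × 5 = 10%, capped at 25% → 10%
Failure-to-pay penalty: 10% of $424,100 = $42,410
Penalty before surcharge: $42,410 + $2,650 = $45,060
Administrative surcharge: 30% of $45,060 = $13,518
Total penalty: $45,060 + $13,518 = $58,578
Minimum $62,500: $58,578 is below the minimum → $62,500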